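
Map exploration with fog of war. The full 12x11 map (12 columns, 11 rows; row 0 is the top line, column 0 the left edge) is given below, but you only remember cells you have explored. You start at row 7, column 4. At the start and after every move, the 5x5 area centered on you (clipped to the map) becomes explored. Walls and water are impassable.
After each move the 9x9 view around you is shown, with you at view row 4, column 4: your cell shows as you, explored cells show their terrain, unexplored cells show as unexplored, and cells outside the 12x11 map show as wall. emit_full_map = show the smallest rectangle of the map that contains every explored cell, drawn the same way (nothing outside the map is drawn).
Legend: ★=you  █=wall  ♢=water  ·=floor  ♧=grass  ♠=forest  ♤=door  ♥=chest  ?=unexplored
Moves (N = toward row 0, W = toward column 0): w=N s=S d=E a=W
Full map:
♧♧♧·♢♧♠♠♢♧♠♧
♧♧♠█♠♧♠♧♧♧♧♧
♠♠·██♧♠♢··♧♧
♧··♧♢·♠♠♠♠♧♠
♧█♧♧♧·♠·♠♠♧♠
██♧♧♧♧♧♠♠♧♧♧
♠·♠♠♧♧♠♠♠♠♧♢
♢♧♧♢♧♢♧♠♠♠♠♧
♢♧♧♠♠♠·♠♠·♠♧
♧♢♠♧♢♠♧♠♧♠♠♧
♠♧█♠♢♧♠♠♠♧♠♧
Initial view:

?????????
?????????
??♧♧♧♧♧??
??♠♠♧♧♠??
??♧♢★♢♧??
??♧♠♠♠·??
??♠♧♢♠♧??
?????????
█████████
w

?????????
?????????
??♧♧♧·♠??
??♧♧♧♧♧??
??♠♠★♧♠??
??♧♢♧♢♧??
??♧♠♠♠·??
??♠♧♢♠♧??
?????????

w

?????????
?????????
??·♧♢·♠??
??♧♧♧·♠??
??♧♧★♧♧??
??♠♠♧♧♠??
??♧♢♧♢♧??
??♧♠♠♠·??
??♠♧♢♠♧??

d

?????????
?????????
?·♧♢·♠♠??
?♧♧♧·♠·??
?♧♧♧★♧♠??
?♠♠♧♧♠♠??
?♧♢♧♢♧♠??
?♧♠♠♠·???
?♠♧♢♠♧???

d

?????????
?????????
·♧♢·♠♠♠??
♧♧♧·♠·♠??
♧♧♧♧★♠♠??
♠♠♧♧♠♠♠??
♧♢♧♢♧♠♠??
♧♠♠♠·????
♠♧♢♠♧????

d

?????????
?????????
♧♢·♠♠♠♠??
♧♧·♠·♠♠??
♧♧♧♧★♠♧??
♠♧♧♠♠♠♠??
♢♧♢♧♠♠♠??
♠♠♠·?????
♧♢♠♧?????

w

?????????
?????????
??♧♠♢··??
♧♢·♠♠♠♠??
♧♧·♠★♠♠??
♧♧♧♧♠♠♧??
♠♧♧♠♠♠♠??
♢♧♢♧♠♠♠??
♠♠♠·?????

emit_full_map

???♧♠♢··
·♧♢·♠♠♠♠
♧♧♧·♠★♠♠
♧♧♧♧♧♠♠♧
♠♠♧♧♠♠♠♠
♧♢♧♢♧♠♠♠
♧♠♠♠·???
♠♧♢♠♧???

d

????????█
????????█
?♧♠♢··♧?█
♢·♠♠♠♠♧?█
♧·♠·★♠♧?█
♧♧♧♠♠♧♧?█
♧♧♠♠♠♠♧?█
♧♢♧♠♠♠??█
♠♠·?????█

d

???????██
???????██
♧♠♢··♧♧██
·♠♠♠♠♧♠██
·♠·♠★♧♠██
♧♧♠♠♧♧♧██
♧♠♠♠♠♧♢██
♢♧♠♠♠??██
♠·?????██

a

????????█
????????█
?♧♠♢··♧♧█
♢·♠♠♠♠♧♠█
♧·♠·★♠♧♠█
♧♧♧♠♠♧♧♧█
♧♧♠♠♠♠♧♢█
♧♢♧♠♠♠??█
♠♠·?????█

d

???????██
???????██
♧♠♢··♧♧██
·♠♠♠♠♧♠██
·♠·♠★♧♠██
♧♧♠♠♧♧♧██
♧♠♠♠♠♧♢██
♢♧♠♠♠??██
♠·?????██

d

??????███
??????███
♠♢··♧♧███
♠♠♠♠♧♠███
♠·♠♠★♠███
♧♠♠♧♧♧███
♠♠♠♠♧♢███
♧♠♠♠??███
·?????███

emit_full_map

???♧♠♢··♧♧
·♧♢·♠♠♠♠♧♠
♧♧♧·♠·♠♠★♠
♧♧♧♧♧♠♠♧♧♧
♠♠♧♧♠♠♠♠♧♢
♧♢♧♢♧♠♠♠??
♧♠♠♠·?????
♠♧♢♠♧?????

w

█████████
??????███
??♧♧♧♧███
♠♢··♧♧███
♠♠♠♠★♠███
♠·♠♠♧♠███
♧♠♠♧♧♧███
♠♠♠♠♧♢███
♧♠♠♠??███

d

█████████
?????████
?♧♧♧♧████
♢··♧♧████
♠♠♠♧★████
·♠♠♧♠████
♠♠♧♧♧████
♠♠♠♧♢████
♠♠♠??████

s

?????████
?♧♧♧♧████
♢··♧♧████
♠♠♠♧♠████
·♠♠♧★████
♠♠♧♧♧████
♠♠♠♧♢████
♠♠♠??████
?????████

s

?♧♧♧♧████
♢··♧♧████
♠♠♠♧♠████
·♠♠♧♠████
♠♠♧♧★████
♠♠♠♧♢████
♠♠♠♠♧████
?????████
?????████

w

?????████
?♧♧♧♧████
♢··♧♧████
♠♠♠♧♠████
·♠♠♧★████
♠♠♧♧♧████
♠♠♠♧♢████
♠♠♠♠♧████
?????████

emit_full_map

??????♧♧♧♧
???♧♠♢··♧♧
·♧♢·♠♠♠♠♧♠
♧♧♧·♠·♠♠♧★
♧♧♧♧♧♠♠♧♧♧
♠♠♧♧♠♠♠♠♧♢
♧♢♧♢♧♠♠♠♠♧
♧♠♠♠·?????
♠♧♢♠♧?????


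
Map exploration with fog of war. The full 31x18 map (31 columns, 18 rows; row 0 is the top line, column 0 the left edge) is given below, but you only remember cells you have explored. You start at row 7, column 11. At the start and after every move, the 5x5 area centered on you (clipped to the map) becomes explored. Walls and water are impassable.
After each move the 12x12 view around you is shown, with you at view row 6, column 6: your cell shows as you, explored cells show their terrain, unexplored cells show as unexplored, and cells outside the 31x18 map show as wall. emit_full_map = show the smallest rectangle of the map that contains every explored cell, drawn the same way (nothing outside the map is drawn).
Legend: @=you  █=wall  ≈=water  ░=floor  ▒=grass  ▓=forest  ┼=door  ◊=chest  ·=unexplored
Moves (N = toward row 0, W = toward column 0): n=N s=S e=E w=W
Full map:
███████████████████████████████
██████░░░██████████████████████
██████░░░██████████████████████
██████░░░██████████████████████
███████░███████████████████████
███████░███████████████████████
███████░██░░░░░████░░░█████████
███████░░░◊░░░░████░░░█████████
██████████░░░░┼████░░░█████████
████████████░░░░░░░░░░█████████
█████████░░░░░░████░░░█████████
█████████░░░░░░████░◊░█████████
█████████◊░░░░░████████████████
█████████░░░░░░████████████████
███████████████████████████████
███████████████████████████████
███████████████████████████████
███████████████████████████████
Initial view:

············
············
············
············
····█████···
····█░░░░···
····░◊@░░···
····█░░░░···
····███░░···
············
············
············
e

············
············
············
············
···██████···
···█░░░░░···
···░◊░@░░···
···█░░░░┼···
···███░░░···
············
············
············

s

············
············
············
···██████···
···█░░░░░···
···░◊░░░░···
···█░░@░┼···
···███░░░···
····░░░░░···
············
············
············

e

············
············
············
··██████····
··█░░░░░█···
··░◊░░░░█···
··█░░░@┼█···
··███░░░░···
···░░░░░█···
············
············
············

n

············
············
············
············
··███████···
··█░░░░░█···
··░◊░░@░█···
··█░░░░┼█···
··███░░░░···
···░░░░░█···
············
············

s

············
············
············
··███████···
··█░░░░░█···
··░◊░░░░█···
··█░░░@┼█···
··███░░░░···
···░░░░░█···
············
············
············

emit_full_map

███████
█░░░░░█
░◊░░░░█
█░░░@┼█
███░░░░
·░░░░░█

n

············
············
············
············
··███████···
··█░░░░░█···
··░◊░░@░█···
··█░░░░┼█···
··███░░░░···
···░░░░░█···
············
············

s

············
············
············
··███████···
··█░░░░░█···
··░◊░░░░█···
··█░░░@┼█···
··███░░░░···
···░░░░░█···
············
············
············

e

············
············
············
·███████····
·█░░░░░██···
·░◊░░░░██···
·█░░░░@██···
·███░░░░░···
··░░░░░██···
············
············
············

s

············
············
·███████····
·█░░░░░██···
·░◊░░░░██···
·█░░░░┼██···
·███░░@░░···
··░░░░░██···
····░░░██···
············
············
············

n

············
············
············
·███████····
·█░░░░░██···
·░◊░░░░██···
·█░░░░@██···
·███░░░░░···
··░░░░░██···
····░░░██···
············
············

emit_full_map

███████·
█░░░░░██
░◊░░░░██
█░░░░@██
███░░░░░
·░░░░░██
···░░░██

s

············
············
·███████····
·█░░░░░██···
·░◊░░░░██···
·█░░░░┼██···
·███░░@░░···
··░░░░░██···
····░░░██···
············
············
············

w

············
············
··███████···
··█░░░░░██··
··░◊░░░░██··
··█░░░░┼██··
··███░@░░░··
···░░░░░██··
····░░░░██··
············
············
············

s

············
··███████···
··█░░░░░██··
··░◊░░░░██··
··█░░░░┼██··
··███░░░░░··
···░░░@░██··
····░░░░██··
····░░░░█···
············
············
············

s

··███████···
··█░░░░░██··
··░◊░░░░██··
··█░░░░┼██··
··███░░░░░··
···░░░░░██··
····░░@░██··
····░░░░█···
····░░░░█···
············
············
············

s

··█░░░░░██··
··░◊░░░░██··
··█░░░░┼██··
··███░░░░░··
···░░░░░██··
····░░░░██··
····░░@░█···
····░░░░█···
····█████···
············
············
············

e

·█░░░░░██···
·░◊░░░░██···
·█░░░░┼██···
·███░░░░░···
··░░░░░██···
···░░░░██···
···░░░@██···
···░░░░██···
···██████···
············
············
············

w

··█░░░░░██··
··░◊░░░░██··
··█░░░░┼██··
··███░░░░░··
···░░░░░██··
····░░░░██··
····░░@░██··
····░░░░██··
····██████··
············
············
············

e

·█░░░░░██···
·░◊░░░░██···
·█░░░░┼██···
·███░░░░░···
··░░░░░██···
···░░░░██···
···░░░@██···
···░░░░██···
···██████···
············
············
············

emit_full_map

███████·
█░░░░░██
░◊░░░░██
█░░░░┼██
███░░░░░
·░░░░░██
··░░░░██
··░░░@██
··░░░░██
··██████

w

··█░░░░░██··
··░◊░░░░██··
··█░░░░┼██··
··███░░░░░··
···░░░░░██··
····░░░░██··
····░░@░██··
····░░░░██··
····██████··
············
············
············

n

··███████···
··█░░░░░██··
··░◊░░░░██··
··█░░░░┼██··
··███░░░░░··
···░░░░░██··
····░░@░██··
····░░░░██··
····░░░░██··
····██████··
············
············


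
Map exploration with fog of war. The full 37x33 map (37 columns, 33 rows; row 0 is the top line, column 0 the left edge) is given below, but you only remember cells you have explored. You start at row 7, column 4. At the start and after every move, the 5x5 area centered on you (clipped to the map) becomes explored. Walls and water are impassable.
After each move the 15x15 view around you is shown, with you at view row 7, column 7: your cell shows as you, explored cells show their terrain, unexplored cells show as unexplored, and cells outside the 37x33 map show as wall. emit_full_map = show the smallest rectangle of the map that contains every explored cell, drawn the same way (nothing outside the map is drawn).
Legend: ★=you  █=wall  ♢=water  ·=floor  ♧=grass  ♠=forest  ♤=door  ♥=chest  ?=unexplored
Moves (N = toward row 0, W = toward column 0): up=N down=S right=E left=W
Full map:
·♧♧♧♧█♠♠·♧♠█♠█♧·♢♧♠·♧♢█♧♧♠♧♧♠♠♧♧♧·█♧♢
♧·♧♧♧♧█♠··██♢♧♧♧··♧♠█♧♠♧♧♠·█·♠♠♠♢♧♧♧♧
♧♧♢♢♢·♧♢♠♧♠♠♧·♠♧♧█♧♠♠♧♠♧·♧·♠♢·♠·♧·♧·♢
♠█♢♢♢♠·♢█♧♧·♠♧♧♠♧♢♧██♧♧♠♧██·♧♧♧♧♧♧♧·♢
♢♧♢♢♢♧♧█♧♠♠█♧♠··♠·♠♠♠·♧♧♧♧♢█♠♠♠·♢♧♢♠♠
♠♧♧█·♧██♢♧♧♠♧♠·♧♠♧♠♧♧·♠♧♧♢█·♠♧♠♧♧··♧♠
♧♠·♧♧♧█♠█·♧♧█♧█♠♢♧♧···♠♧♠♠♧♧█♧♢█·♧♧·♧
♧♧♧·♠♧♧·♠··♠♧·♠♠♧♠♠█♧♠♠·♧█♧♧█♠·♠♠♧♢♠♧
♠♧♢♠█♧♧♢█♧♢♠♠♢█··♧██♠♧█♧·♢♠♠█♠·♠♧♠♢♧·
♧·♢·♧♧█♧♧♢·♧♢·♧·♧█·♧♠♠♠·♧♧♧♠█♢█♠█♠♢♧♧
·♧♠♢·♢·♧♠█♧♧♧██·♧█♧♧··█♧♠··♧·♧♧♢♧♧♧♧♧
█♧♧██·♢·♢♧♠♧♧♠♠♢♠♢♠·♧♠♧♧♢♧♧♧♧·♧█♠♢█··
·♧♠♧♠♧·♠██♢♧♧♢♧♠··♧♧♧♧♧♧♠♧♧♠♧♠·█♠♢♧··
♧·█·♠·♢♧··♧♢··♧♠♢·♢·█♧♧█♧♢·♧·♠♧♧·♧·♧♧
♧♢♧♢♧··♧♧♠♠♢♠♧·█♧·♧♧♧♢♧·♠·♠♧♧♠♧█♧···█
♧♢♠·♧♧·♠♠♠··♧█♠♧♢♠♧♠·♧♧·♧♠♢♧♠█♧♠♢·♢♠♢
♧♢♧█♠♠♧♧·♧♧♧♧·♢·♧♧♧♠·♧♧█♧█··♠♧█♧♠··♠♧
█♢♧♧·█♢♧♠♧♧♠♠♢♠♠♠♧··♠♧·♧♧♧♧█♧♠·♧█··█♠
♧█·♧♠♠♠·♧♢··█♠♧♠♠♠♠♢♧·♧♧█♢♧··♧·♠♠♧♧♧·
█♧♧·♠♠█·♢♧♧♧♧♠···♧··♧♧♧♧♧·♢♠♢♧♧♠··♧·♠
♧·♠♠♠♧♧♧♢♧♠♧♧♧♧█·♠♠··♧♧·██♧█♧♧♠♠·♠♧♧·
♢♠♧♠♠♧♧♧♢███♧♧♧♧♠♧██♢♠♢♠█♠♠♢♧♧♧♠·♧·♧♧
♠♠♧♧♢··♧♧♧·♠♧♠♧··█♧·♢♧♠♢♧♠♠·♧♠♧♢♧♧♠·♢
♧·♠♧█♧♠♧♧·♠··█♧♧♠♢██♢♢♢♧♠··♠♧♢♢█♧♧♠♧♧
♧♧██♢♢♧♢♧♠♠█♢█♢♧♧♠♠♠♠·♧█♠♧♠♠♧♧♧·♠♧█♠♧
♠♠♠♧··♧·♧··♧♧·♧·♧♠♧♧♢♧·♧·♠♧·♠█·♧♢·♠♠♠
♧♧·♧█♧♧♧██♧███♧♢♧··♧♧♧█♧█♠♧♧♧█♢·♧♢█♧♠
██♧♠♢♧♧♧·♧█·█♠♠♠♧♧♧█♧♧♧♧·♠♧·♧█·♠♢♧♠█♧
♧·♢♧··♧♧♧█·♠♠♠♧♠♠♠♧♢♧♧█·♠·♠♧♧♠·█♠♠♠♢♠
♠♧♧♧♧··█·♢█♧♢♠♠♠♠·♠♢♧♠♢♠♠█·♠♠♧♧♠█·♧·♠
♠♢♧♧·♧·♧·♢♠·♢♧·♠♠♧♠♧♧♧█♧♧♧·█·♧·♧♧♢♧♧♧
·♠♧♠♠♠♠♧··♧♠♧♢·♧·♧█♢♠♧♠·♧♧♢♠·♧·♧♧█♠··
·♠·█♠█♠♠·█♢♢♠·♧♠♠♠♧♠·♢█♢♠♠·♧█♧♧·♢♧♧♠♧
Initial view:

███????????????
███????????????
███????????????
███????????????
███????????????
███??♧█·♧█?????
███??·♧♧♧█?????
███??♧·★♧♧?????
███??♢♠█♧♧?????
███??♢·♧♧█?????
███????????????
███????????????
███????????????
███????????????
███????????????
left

████???????????
████???????????
████???????????
████???????????
████???????????
████?♧♧█·♧█????
████?♠·♧♧♧█????
████?♧♧★♠♧♧????
████?♧♢♠█♧♧????
████?·♢·♧♧█????
████???????????
████???????????
████???????????
████???????????
████???????????

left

█████??????????
█████??????????
█████??????????
█████??????????
█████??????????
█████♠♧♧█·♧█???
█████♧♠·♧♧♧█???
█████♧♧★·♠♧♧???
█████♠♧♢♠█♧♧???
█████♧·♢·♧♧█???
█████??????????
█████??????????
█████??????????
█████??????????
█████??????????

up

███████████████
█████??????????
█████??????????
█████??????????
█████??????????
█████♢♧♢♢♢?????
█████♠♧♧█·♧█???
█████♧♠★♧♧♧█???
█████♧♧♧·♠♧♧???
█████♠♧♢♠█♧♧???
█████♧·♢·♧♧█???
█████??????????
█████??????????
█████??????????
█████??????????

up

███████████████
███████████████
█████??????????
█████??????????
█████??????????
█████♠█♢♢♢?????
█████♢♧♢♢♢?????
█████♠♧★█·♧█???
█████♧♠·♧♧♧█???
█████♧♧♧·♠♧♧???
█████♠♧♢♠█♧♧???
█████♧·♢·♧♧█???
█████??????????
█████??????????
█████??????????

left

███████████████
███████████████
██████?????????
██████?????????
██████?????????
██████♠█♢♢♢????
██████♢♧♢♢♢????
██████♠★♧█·♧█??
██████♧♠·♧♧♧█??
██████♧♧♧·♠♧♧??
██████♠♧♢♠█♧♧??
██████♧·♢·♧♧█??
██████?????????
██████?????????
██████?????????

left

███████████████
███████████████
███████????????
███████????????
███████????????
███████♠█♢♢♢???
███████♢♧♢♢♢???
███████★♧♧█·♧█?
███████♧♠·♧♧♧█?
███████♧♧♧·♠♧♧?
███████♠♧♢♠█♧♧?
███████♧·♢·♧♧█?
███████????????
███████????????
███████????????

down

███████████████
███████????????
███████????????
███████????????
███████♠█♢♢♢???
███████♢♧♢♢♢???
███████♠♧♧█·♧█?
███████★♠·♧♧♧█?
███████♧♧♧·♠♧♧?
███████♠♧♢♠█♧♧?
███████♧·♢·♧♧█?
███████????????
███████????????
███████????????
███████????????

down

███████????????
███████????????
███████????????
███████♠█♢♢♢???
███████♢♧♢♢♢???
███████♠♧♧█·♧█?
███████♧♠·♧♧♧█?
███████★♧♧·♠♧♧?
███████♠♧♢♠█♧♧?
███████♧·♢·♧♧█?
███████????????
███████????????
███████????????
███████????????
███████????????

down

███████????????
███████????????
███████♠█♢♢♢???
███████♢♧♢♢♢???
███████♠♧♧█·♧█?
███████♧♠·♧♧♧█?
███████♧♧♧·♠♧♧?
███████★♧♢♠█♧♧?
███████♧·♢·♧♧█?
███████·♧♠?????
███████????????
███████????????
███████????????
███████????????
███████????????

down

███████????????
███████♠█♢♢♢???
███████♢♧♢♢♢???
███████♠♧♧█·♧█?
███████♧♠·♧♧♧█?
███████♧♧♧·♠♧♧?
███████♠♧♢♠█♧♧?
███████★·♢·♧♧█?
███████·♧♠?????
████████♧♧?????
███████????????
███████????????
███████????????
███████????????
███████????????

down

███████♠█♢♢♢???
███████♢♧♢♢♢???
███████♠♧♧█·♧█?
███████♧♠·♧♧♧█?
███████♧♧♧·♠♧♧?
███████♠♧♢♠█♧♧?
███████♧·♢·♧♧█?
███████★♧♠?????
████████♧♧?????
███████·♧♠?????
███████????????
███████????????
███████????????
███████????????
███████????????

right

██████♠█♢♢♢????
██████♢♧♢♢♢????
██████♠♧♧█·♧█??
██████♧♠·♧♧♧█??
██████♧♧♧·♠♧♧??
██████♠♧♢♠█♧♧??
██████♧·♢·♧♧█??
██████·★♠♢?????
███████♧♧█?????
██████·♧♠♧?????
██████?????????
██████?????????
██████?????????
██████?????????
██████?????????

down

██████♢♧♢♢♢????
██████♠♧♧█·♧█??
██████♧♠·♧♧♧█??
██████♧♧♧·♠♧♧??
██████♠♧♢♠█♧♧??
██████♧·♢·♧♧█??
██████·♧♠♢?????
███████★♧█?????
██████·♧♠♧?????
██████♧·█·?????
██████?????????
██████?????????
██████?????????
██████?????????
██████?????????

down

██████♠♧♧█·♧█??
██████♧♠·♧♧♧█??
██████♧♧♧·♠♧♧??
██████♠♧♢♠█♧♧??
██████♧·♢·♧♧█??
██████·♧♠♢?????
███████♧♧█?????
██████·★♠♧?????
██████♧·█·?????
██████♧♢♧♢?????
██████?????????
██████?????????
██████?????????
██████?????????
██████?????????

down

██████♧♠·♧♧♧█??
██████♧♧♧·♠♧♧??
██████♠♧♢♠█♧♧??
██████♧·♢·♧♧█??
██████·♧♠♢?????
███████♧♧█?????
██████·♧♠♧?????
██████♧★█·?????
██████♧♢♧♢?????
██████♧♢♠·?????
██████?????????
██████?????????
██████?????????
██████?????????
██████?????????

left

███████♧♠·♧♧♧█?
███████♧♧♧·♠♧♧?
███████♠♧♢♠█♧♧?
███████♧·♢·♧♧█?
███████·♧♠♢????
████████♧♧█????
███████·♧♠♧????
███████★·█·????
███████♧♢♧♢????
███████♧♢♠·????
███████????????
███████????????
███████????????
███████????????
███████????????

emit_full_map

♠█♢♢♢??
♢♧♢♢♢??
♠♧♧█·♧█
♧♠·♧♧♧█
♧♧♧·♠♧♧
♠♧♢♠█♧♧
♧·♢·♧♧█
·♧♠♢???
█♧♧█???
·♧♠♧???
★·█·???
♧♢♧♢???
♧♢♠·???


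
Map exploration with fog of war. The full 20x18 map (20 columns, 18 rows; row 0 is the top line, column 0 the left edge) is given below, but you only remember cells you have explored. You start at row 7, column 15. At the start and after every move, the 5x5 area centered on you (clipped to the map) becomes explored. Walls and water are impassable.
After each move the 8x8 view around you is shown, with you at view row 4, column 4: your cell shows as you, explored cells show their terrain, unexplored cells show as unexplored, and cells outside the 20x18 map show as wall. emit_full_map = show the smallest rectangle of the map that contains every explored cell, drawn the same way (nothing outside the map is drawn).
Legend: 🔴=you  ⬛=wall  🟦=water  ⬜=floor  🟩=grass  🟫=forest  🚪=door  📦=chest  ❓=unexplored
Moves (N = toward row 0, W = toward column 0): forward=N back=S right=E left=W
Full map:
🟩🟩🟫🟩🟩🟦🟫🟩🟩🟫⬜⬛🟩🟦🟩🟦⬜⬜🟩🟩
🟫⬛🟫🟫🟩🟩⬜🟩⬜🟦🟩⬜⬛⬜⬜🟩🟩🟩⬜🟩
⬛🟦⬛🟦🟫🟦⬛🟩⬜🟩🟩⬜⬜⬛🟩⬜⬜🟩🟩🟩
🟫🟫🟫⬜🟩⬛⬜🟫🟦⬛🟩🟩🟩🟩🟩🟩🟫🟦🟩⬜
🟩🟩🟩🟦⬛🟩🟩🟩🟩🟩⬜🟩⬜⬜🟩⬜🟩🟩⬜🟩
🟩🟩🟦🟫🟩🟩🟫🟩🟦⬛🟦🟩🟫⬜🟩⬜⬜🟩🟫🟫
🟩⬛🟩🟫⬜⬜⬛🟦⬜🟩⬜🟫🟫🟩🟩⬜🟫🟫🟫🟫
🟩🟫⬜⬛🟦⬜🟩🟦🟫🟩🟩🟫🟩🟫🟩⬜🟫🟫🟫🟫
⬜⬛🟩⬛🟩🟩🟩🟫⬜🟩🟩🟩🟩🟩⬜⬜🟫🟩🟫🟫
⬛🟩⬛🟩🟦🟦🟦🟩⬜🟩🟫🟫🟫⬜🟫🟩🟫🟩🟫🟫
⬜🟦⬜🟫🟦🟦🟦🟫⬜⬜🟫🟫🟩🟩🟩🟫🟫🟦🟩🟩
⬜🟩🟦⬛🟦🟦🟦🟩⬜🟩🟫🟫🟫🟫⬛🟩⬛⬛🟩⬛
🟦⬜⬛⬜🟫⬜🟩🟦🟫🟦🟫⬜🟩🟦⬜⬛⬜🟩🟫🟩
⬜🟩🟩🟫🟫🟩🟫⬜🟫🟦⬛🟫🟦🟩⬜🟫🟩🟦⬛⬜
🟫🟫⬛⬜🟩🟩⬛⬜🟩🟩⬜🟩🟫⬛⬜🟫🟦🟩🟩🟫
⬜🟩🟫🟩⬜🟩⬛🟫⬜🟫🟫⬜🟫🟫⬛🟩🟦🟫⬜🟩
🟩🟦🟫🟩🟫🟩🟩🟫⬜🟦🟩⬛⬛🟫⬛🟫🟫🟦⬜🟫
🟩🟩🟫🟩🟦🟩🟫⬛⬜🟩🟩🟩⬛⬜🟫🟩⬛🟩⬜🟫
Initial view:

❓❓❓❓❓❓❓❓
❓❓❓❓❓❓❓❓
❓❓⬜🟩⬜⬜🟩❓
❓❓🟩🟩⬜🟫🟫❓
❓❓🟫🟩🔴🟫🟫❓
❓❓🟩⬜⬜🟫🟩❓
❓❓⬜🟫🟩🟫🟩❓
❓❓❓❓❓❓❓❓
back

❓❓❓❓❓❓❓❓
❓❓⬜🟩⬜⬜🟩❓
❓❓🟩🟩⬜🟫🟫❓
❓❓🟫🟩⬜🟫🟫❓
❓❓🟩⬜🔴🟫🟩❓
❓❓⬜🟫🟩🟫🟩❓
❓❓🟩🟩🟫🟫🟦❓
❓❓❓❓❓❓❓❓

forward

❓❓❓❓❓❓❓❓
❓❓❓❓❓❓❓❓
❓❓⬜🟩⬜⬜🟩❓
❓❓🟩🟩⬜🟫🟫❓
❓❓🟫🟩🔴🟫🟫❓
❓❓🟩⬜⬜🟫🟩❓
❓❓⬜🟫🟩🟫🟩❓
❓❓🟩🟩🟫🟫🟦❓

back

❓❓❓❓❓❓❓❓
❓❓⬜🟩⬜⬜🟩❓
❓❓🟩🟩⬜🟫🟫❓
❓❓🟫🟩⬜🟫🟫❓
❓❓🟩⬜🔴🟫🟩❓
❓❓⬜🟫🟩🟫🟩❓
❓❓🟩🟩🟫🟫🟦❓
❓❓❓❓❓❓❓❓

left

❓❓❓❓❓❓❓❓
❓❓❓⬜🟩⬜⬜🟩
❓❓🟫🟩🟩⬜🟫🟫
❓❓🟩🟫🟩⬜🟫🟫
❓❓🟩🟩🔴⬜🟫🟩
❓❓🟫⬜🟫🟩🟫🟩
❓❓🟩🟩🟩🟫🟫🟦
❓❓❓❓❓❓❓❓

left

❓❓❓❓❓❓❓❓
❓❓❓❓⬜🟩⬜⬜
❓❓🟫🟫🟩🟩⬜🟫
❓❓🟫🟩🟫🟩⬜🟫
❓❓🟩🟩🔴⬜⬜🟫
❓❓🟫🟫⬜🟫🟩🟫
❓❓🟫🟩🟩🟩🟫🟫
❓❓❓❓❓❓❓❓

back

❓❓❓❓⬜🟩⬜⬜
❓❓🟫🟫🟩🟩⬜🟫
❓❓🟫🟩🟫🟩⬜🟫
❓❓🟩🟩🟩⬜⬜🟫
❓❓🟫🟫🔴🟫🟩🟫
❓❓🟫🟩🟩🟩🟫🟫
❓❓🟫🟫🟫⬛🟩❓
❓❓❓❓❓❓❓❓

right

❓❓❓⬜🟩⬜⬜🟩
❓🟫🟫🟩🟩⬜🟫🟫
❓🟫🟩🟫🟩⬜🟫🟫
❓🟩🟩🟩⬜⬜🟫🟩
❓🟫🟫⬜🔴🟩🟫🟩
❓🟫🟩🟩🟩🟫🟫🟦
❓🟫🟫🟫⬛🟩⬛❓
❓❓❓❓❓❓❓❓

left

❓❓❓❓⬜🟩⬜⬜
❓❓🟫🟫🟩🟩⬜🟫
❓❓🟫🟩🟫🟩⬜🟫
❓❓🟩🟩🟩⬜⬜🟫
❓❓🟫🟫🔴🟫🟩🟫
❓❓🟫🟩🟩🟩🟫🟫
❓❓🟫🟫🟫⬛🟩⬛
❓❓❓❓❓❓❓❓

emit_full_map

❓❓⬜🟩⬜⬜🟩
🟫🟫🟩🟩⬜🟫🟫
🟫🟩🟫🟩⬜🟫🟫
🟩🟩🟩⬜⬜🟫🟩
🟫🟫🔴🟫🟩🟫🟩
🟫🟩🟩🟩🟫🟫🟦
🟫🟫🟫⬛🟩⬛❓

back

❓❓🟫🟫🟩🟩⬜🟫
❓❓🟫🟩🟫🟩⬜🟫
❓❓🟩🟩🟩⬜⬜🟫
❓❓🟫🟫⬜🟫🟩🟫
❓❓🟫🟩🔴🟩🟫🟫
❓❓🟫🟫🟫⬛🟩⬛
❓❓⬜🟩🟦⬜⬛❓
❓❓❓❓❓❓❓❓

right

❓🟫🟫🟩🟩⬜🟫🟫
❓🟫🟩🟫🟩⬜🟫🟫
❓🟩🟩🟩⬜⬜🟫🟩
❓🟫🟫⬜🟫🟩🟫🟩
❓🟫🟩🟩🔴🟫🟫🟦
❓🟫🟫🟫⬛🟩⬛❓
❓⬜🟩🟦⬜⬛⬜❓
❓❓❓❓❓❓❓❓

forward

❓❓❓⬜🟩⬜⬜🟩
❓🟫🟫🟩🟩⬜🟫🟫
❓🟫🟩🟫🟩⬜🟫🟫
❓🟩🟩🟩⬜⬜🟫🟩
❓🟫🟫⬜🔴🟩🟫🟩
❓🟫🟩🟩🟩🟫🟫🟦
❓🟫🟫🟫⬛🟩⬛❓
❓⬜🟩🟦⬜⬛⬜❓

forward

❓❓❓❓❓❓❓❓
❓❓❓⬜🟩⬜⬜🟩
❓🟫🟫🟩🟩⬜🟫🟫
❓🟫🟩🟫🟩⬜🟫🟫
❓🟩🟩🟩🔴⬜🟫🟩
❓🟫🟫⬜🟫🟩🟫🟩
❓🟫🟩🟩🟩🟫🟫🟦
❓🟫🟫🟫⬛🟩⬛❓

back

❓❓❓⬜🟩⬜⬜🟩
❓🟫🟫🟩🟩⬜🟫🟫
❓🟫🟩🟫🟩⬜🟫🟫
❓🟩🟩🟩⬜⬜🟫🟩
❓🟫🟫⬜🔴🟩🟫🟩
❓🟫🟩🟩🟩🟫🟫🟦
❓🟫🟫🟫⬛🟩⬛❓
❓⬜🟩🟦⬜⬛⬜❓

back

❓🟫🟫🟩🟩⬜🟫🟫
❓🟫🟩🟫🟩⬜🟫🟫
❓🟩🟩🟩⬜⬜🟫🟩
❓🟫🟫⬜🟫🟩🟫🟩
❓🟫🟩🟩🔴🟫🟫🟦
❓🟫🟫🟫⬛🟩⬛❓
❓⬜🟩🟦⬜⬛⬜❓
❓❓❓❓❓❓❓❓


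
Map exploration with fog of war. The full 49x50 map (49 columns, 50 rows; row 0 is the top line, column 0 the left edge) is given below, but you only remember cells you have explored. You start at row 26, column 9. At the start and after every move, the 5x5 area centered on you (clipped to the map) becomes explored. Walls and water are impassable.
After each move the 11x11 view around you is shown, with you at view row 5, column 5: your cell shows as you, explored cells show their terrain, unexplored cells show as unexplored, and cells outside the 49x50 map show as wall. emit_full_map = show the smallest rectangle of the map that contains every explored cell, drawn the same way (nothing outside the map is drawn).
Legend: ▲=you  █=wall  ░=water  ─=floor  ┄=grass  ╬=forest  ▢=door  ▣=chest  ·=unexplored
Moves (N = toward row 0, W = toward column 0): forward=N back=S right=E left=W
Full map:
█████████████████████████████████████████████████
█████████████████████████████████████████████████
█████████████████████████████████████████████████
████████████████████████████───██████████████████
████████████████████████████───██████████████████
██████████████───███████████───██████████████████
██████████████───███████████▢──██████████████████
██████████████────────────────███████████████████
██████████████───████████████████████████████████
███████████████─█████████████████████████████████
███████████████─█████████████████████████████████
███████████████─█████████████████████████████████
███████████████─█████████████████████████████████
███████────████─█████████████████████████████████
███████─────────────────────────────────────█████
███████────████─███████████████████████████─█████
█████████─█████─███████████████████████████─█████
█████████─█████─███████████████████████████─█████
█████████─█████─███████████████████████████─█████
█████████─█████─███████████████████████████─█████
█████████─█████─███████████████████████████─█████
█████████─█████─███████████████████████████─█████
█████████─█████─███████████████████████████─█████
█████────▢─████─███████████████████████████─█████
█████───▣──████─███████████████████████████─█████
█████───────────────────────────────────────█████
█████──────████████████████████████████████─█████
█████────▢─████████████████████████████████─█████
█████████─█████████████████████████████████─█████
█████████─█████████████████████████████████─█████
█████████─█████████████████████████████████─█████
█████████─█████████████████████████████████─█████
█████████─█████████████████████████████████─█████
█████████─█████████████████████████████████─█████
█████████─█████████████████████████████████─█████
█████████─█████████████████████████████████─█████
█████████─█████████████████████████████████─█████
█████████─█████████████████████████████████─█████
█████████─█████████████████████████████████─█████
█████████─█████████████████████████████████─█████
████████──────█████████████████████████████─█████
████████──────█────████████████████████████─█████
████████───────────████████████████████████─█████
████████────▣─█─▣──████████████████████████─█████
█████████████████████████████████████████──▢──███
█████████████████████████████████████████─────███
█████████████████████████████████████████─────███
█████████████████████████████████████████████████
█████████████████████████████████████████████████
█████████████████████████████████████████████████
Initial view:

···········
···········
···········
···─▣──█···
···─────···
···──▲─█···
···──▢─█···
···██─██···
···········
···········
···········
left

···········
···········
···········
···──▣──█··
···──────··
···──▲──█··
···───▢─█··
···███─██··
···········
···········
···········

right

···········
···········
···········
··──▣──█···
··──────···
··───▲─█···
··───▢─█···
··███─██···
···········
···········
···········

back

···········
···········
··──▣──█···
··──────···
··─────█···
··───▲─█···
··███─██···
···██─██···
···········
···········
···········

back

···········
··──▣──█···
··──────···
··─────█···
··───▢─█···
··███▲██···
···██─██···
···██─██···
···········
···········
···········

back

··──▣──█···
··──────···
··─────█···
··───▢─█···
··███─██···
···██▲██···
···██─██···
···██─██···
···········
···········
···········

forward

···········
··──▣──█···
··──────···
··─────█···
··───▢─█···
··███▲██···
···██─██···
···██─██···
···██─██···
···········
···········

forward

···········
···········
··──▣──█···
··──────···
··─────█···
··───▲─█···
··███─██···
···██─██···
···██─██···
···██─██···
···········

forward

···········
···········
···········
··──▣──█···
··──────···
··───▲─█···
··───▢─█···
··███─██···
···██─██···
···██─██···
···██─██···

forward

···········
···········
···········
···──▢─█···
··──▣──█···
··───▲──···
··─────█···
··───▢─█···
··███─██···
···██─██···
···██─██···

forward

···········
···········
···········
···██─██···
···──▢─█···
··──▣▲─█···
··──────···
··─────█···
··───▢─█···
··███─██···
···██─██···

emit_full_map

·██─██
·──▢─█
──▣▲─█
──────
─────█
───▢─█
███─██
·██─██
·██─██
·██─██

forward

···········
···········
···········
···██─██···
···██─██···
···──▲─█···
··──▣──█···
··──────···
··─────█···
··───▢─█···
··███─██···

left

···········
···········
···········
···███─██··
···███─██··
···──▲▢─█··
···──▣──█··
···──────··
···─────█··
···───▢─█··
···███─██··

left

···········
···········
···········
···████─██·
···████─██·
···──▲─▢─█·
···───▣──█·
···───────·
····─────█·
····───▢─█·
····███─██·

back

···········
···········
···████─██·
···████─██·
···────▢─█·
···──▲▣──█·
···───────·
···──────█·
····───▢─█·
····███─██·
·····██─██·

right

···········
···········
··████─██··
··████─██··
··────▢─█··
··───▲──█··
··───────··
··──────█··
···───▢─█··
···███─██··
····██─██··

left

···········
···········
···████─██·
···████─██·
···────▢─█·
···──▲▣──█·
···───────·
···──────█·
····───▢─█·
····███─██·
·····██─██·

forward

···········
···········
···········
···████─██·
···████─██·
···──▲─▢─█·
···───▣──█·
···───────·
···──────█·
····───▢─█·
····███─██·

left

···········
···········
···········
···█████─██
···█████─██
···█─▲──▢─█
···█───▣──█
···█───────
····──────█
·····───▢─█
·····███─██

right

···········
···········
···········
··█████─██·
··█████─██·
··█──▲─▢─█·
··█───▣──█·
··█───────·
···──────█·
····───▢─█·
····███─██·

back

···········
···········
··█████─██·
··█████─██·
··█────▢─█·
··█──▲▣──█·
··█───────·
···──────█·
····───▢─█·
····███─██·
·····██─██·

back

···········
··█████─██·
··█████─██·
··█────▢─█·
··█───▣──█·
··█──▲────·
···──────█·
···────▢─█·
····███─██·
·····██─██·
·····██─██·

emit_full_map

█████─██
█████─██
█────▢─█
█───▣──█
█──▲────
·──────█
·────▢─█
··███─██
···██─██
···██─██
···██─██
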